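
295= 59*5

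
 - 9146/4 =  -  2287  +  1/2 = -2286.50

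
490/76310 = 49/7631 = 0.01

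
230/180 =1 + 5/18 = 1.28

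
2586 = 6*431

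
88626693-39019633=49607060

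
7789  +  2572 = 10361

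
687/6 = 114 + 1/2 = 114.50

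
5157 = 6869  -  1712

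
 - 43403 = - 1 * 43403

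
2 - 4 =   -  2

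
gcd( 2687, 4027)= 1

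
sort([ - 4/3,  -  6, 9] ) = [  -  6, - 4/3,9]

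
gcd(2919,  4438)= 7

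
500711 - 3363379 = -2862668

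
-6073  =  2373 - 8446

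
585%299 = 286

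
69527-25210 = 44317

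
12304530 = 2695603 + 9608927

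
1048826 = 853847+194979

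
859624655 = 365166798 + 494457857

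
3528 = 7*504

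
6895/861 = 8+1/123 = 8.01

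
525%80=45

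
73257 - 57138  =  16119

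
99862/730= 49931/365 = 136.80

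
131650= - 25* ( - 5266)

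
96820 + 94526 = 191346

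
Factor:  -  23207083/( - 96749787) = 3^( - 1)*23207083^1*32249929^( - 1 ) 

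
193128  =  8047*24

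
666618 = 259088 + 407530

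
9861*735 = 7247835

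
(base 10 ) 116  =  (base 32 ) 3k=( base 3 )11022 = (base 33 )3h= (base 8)164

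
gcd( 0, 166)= 166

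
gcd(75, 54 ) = 3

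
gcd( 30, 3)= 3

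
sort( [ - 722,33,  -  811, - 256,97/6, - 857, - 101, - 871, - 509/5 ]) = [ - 871, - 857, - 811, - 722, - 256, - 509/5, - 101,97/6,33 ] 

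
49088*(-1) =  - 49088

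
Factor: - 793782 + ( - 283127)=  - 31^1*34739^1= -1076909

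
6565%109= 25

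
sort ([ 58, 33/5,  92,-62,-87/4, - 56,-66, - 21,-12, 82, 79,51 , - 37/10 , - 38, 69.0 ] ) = [ - 66,-62,-56, - 38,  -  87/4, - 21,-12, -37/10,33/5,  51, 58,69.0, 79, 82,  92 ] 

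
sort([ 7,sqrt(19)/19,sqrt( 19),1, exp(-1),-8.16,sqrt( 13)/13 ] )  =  [-8.16, sqrt (19) /19, sqrt( 13)/13,exp (-1 ),1,sqrt(19), 7 ] 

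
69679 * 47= 3274913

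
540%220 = 100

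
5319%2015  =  1289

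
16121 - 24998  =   - 8877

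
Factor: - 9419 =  - 9419^1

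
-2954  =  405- 3359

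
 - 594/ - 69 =8 + 14/23 = 8.61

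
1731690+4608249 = 6339939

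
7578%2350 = 528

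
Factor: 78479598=2^1*3^1 *773^1*16921^1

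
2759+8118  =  10877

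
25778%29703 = 25778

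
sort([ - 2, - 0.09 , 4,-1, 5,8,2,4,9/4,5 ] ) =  [ - 2,-1, - 0.09,  2, 9/4,4,4, 5, 5,8]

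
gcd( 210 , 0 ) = 210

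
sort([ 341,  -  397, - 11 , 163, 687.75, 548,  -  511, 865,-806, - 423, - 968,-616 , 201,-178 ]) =[ - 968, - 806  , - 616,-511,- 423 ,-397, - 178, -11, 163,201,341, 548, 687.75, 865 ] 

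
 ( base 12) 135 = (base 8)271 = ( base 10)185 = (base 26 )73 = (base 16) b9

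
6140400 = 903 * 6800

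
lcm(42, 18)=126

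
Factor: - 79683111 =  - 3^2* 401^1*22079^1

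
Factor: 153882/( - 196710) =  - 309/395 = - 3^1*5^ (  -  1)*79^(-1)*103^1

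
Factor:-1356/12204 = -3^(  -  2 )  =  -1/9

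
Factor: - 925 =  - 5^2*37^1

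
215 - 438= - 223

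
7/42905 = 7/42905=0.00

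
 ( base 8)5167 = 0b101001110111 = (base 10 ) 2679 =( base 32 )2jn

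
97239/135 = 32413/45  =  720.29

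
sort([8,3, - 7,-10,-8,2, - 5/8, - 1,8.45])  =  [ - 10, - 8, - 7, - 1, - 5/8,2, 3, 8,8.45]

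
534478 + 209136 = 743614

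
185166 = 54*3429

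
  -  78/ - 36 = 2+1/6 = 2.17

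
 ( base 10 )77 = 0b1001101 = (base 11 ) 70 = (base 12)65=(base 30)2h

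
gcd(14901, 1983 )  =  3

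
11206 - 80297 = - 69091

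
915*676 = 618540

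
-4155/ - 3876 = 1 + 93/1292 = 1.07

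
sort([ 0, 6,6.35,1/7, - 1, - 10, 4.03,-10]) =[ - 10, - 10, - 1, 0,1/7,4.03,6, 6.35 ] 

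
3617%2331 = 1286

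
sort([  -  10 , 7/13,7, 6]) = [ - 10, 7/13,6,7 ]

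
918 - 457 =461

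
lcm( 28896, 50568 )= 202272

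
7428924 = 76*97749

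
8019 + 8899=16918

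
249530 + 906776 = 1156306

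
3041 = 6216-3175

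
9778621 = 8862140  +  916481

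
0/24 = 0 = 0.00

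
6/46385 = 6/46385 =0.00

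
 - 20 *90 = -1800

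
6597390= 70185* 94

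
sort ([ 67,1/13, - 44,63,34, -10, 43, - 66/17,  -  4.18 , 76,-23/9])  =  [  -  44, - 10, - 4.18,  -  66/17, - 23/9,1/13, 34, 43,63,67,  76] 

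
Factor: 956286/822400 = 478143/411200 = 2^(-6)*3^4*5^( - 2)* 257^( - 1)*5903^1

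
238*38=9044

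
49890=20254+29636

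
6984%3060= 864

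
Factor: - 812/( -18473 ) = 2^2*7^( - 1 )*13^( - 1 ) = 4/91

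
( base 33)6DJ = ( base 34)61c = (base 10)6982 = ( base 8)15506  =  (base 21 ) fha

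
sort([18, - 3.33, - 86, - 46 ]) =[- 86, - 46, - 3.33,18] 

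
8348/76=109 + 16/19 = 109.84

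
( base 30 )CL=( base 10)381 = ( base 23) GD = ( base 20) j1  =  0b101111101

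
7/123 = 7/123=0.06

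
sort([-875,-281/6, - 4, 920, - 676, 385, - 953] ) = [  -  953, - 875  , - 676,- 281/6,-4, 385,920] 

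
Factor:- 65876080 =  - 2^4 * 5^1*823451^1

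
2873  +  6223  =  9096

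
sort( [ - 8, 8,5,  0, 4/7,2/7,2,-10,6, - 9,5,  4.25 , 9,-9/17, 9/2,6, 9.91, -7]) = [ - 10, - 9, - 8, - 7, - 9/17, 0,2/7,  4/7, 2,4.25,9/2,5, 5,6, 6 , 8,9,9.91] 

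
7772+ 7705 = 15477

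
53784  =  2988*18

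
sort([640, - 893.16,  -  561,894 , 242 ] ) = [ - 893.16, - 561, 242, 640, 894 ]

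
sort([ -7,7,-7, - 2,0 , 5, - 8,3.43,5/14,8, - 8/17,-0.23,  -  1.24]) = [ - 8, - 7,  -  7, - 2,-1.24, - 8/17,-0.23,0,  5/14,3.43,  5,7,  8] 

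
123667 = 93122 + 30545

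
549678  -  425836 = 123842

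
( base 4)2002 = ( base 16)82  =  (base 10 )130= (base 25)55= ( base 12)aa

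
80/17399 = 80/17399  =  0.00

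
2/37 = 2/37 = 0.05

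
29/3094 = 29/3094 = 0.01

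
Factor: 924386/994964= 462193/497482 = 2^ ( - 1)*41^1*251^( - 1 )*991^( - 1 )*11273^1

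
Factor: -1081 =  -23^1*47^1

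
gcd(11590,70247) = 1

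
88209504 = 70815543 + 17393961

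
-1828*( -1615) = 2952220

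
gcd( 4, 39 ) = 1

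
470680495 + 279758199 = 750438694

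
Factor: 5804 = 2^2 * 1451^1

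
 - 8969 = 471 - 9440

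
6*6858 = 41148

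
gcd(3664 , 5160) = 8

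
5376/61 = 88 + 8/61 = 88.13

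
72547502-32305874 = 40241628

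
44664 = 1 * 44664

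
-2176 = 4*(  -  544)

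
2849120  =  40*71228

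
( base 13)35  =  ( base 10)44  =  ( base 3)1122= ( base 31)1D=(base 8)54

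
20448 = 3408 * 6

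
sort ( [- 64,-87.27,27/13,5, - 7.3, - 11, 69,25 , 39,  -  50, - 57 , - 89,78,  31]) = [ - 89,  -  87.27, - 64, - 57,  -  50, - 11, - 7.3, 27/13,5,25, 31,39,69 , 78] 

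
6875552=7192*956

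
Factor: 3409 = 7^1 * 487^1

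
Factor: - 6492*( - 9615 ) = 62420580 = 2^2*3^2*5^1*541^1*641^1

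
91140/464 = 22785/116 = 196.42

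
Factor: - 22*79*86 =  - 149468 = -2^2* 11^1*43^1 * 79^1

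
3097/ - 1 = - 3097/1 = - 3097.00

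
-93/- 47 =1 + 46/47 = 1.98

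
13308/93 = 143 + 3/31  =  143.10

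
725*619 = 448775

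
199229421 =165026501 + 34202920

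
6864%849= 72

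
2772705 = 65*42657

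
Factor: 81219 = 3^1*27073^1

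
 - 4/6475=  - 4/6475 = - 0.00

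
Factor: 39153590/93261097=2^1*5^1*7^1*23^1*83^1 * 293^1*6793^( - 1)*13729^( -1 )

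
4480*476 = 2132480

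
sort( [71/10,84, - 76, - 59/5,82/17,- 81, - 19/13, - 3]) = [-81, - 76, - 59/5,  -  3,-19/13, 82/17, 71/10,84 ]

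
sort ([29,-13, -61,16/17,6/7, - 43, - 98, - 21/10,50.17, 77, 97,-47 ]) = [ - 98 ,  -  61 , - 47, - 43,-13 , -21/10,6/7,  16/17,29,50.17,  77,97]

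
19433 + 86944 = 106377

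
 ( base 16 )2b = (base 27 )1G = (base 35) 18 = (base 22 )1l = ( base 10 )43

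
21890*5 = 109450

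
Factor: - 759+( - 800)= - 1559=- 1559^1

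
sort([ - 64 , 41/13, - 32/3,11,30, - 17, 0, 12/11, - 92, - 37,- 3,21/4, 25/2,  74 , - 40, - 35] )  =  [ - 92, - 64, -40, - 37, -35, - 17, - 32/3,-3 , 0, 12/11,41/13,21/4 , 11, 25/2, 30, 74]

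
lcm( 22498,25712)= 179984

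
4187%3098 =1089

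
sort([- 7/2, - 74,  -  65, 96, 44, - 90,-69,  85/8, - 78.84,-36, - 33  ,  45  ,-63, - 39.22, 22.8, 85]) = [ - 90,-78.84, - 74, - 69, - 65,-63,  -  39.22, - 36,-33 , - 7/2 , 85/8, 22.8 , 44, 45,85, 96 ] 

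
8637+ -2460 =6177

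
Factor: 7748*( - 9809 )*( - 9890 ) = 751641305480 =2^3*5^1*13^1  *17^1 * 23^1*43^1*149^1 * 577^1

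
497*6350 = 3155950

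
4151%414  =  11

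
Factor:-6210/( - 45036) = 2^( - 1 ) * 3^( - 1 )*5^1*23^1*139^( - 1) = 115/834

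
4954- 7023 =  -2069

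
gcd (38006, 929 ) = 1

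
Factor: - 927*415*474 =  - 2^1*3^3 *5^1*79^1*83^1*103^1 = - 182350170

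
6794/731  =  158/17 = 9.29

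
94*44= 4136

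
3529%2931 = 598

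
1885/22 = 1885/22= 85.68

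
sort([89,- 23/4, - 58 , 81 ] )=[-58,-23/4, 81, 89]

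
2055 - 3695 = -1640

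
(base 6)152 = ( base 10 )68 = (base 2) 1000100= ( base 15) 48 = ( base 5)233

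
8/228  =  2/57  =  0.04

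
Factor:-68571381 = - 3^1 * 61^1*367^1* 1021^1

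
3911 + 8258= 12169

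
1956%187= 86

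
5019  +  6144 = 11163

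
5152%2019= 1114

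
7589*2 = 15178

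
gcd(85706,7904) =2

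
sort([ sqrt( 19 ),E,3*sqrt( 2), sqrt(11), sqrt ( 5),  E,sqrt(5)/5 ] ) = [sqrt( 5)/5 , sqrt( 5), E, E, sqrt ( 11),3*sqrt( 2), sqrt (19)]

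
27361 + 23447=50808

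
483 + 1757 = 2240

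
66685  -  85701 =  -19016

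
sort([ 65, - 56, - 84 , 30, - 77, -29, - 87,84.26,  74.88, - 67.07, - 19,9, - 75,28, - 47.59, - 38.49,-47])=[ - 87, - 84,-77, - 75 , - 67.07, - 56, - 47.59, - 47, - 38.49, - 29, - 19 , 9, 28, 30, 65, 74.88, 84.26]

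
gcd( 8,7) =1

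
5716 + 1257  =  6973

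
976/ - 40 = -25 + 3/5 = - 24.40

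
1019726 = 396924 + 622802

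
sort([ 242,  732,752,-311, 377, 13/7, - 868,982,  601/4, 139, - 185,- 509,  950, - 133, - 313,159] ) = [ - 868 , - 509, - 313,-311 , - 185, - 133,13/7, 139, 601/4,159 , 242, 377, 732,  752,950, 982] 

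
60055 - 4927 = 55128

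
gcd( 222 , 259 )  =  37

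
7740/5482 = 3870/2741 = 1.41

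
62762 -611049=-548287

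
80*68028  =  5442240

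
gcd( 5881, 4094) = 1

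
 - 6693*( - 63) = 421659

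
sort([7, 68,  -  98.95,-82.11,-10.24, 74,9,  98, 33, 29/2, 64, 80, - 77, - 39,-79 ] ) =[-98.95, - 82.11, - 79,-77,  -  39, - 10.24, 7, 9, 29/2,  33,64,68, 74, 80, 98 ] 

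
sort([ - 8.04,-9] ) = [ - 9,- 8.04]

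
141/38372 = 141/38372 = 0.00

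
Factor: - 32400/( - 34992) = 25/27 = 3^( - 3)*  5^2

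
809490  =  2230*363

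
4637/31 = 149 + 18/31 = 149.58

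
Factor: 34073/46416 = 2^( - 4)*3^(-1)*13^1 * 967^( - 1 )*2621^1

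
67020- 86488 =-19468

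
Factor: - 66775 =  - 5^2 *2671^1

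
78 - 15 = 63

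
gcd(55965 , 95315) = 5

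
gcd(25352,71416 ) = 8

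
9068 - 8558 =510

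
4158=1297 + 2861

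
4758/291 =16 + 34/97 = 16.35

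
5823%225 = 198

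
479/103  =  4 + 67/103 =4.65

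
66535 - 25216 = 41319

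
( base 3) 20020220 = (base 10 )4560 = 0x11d0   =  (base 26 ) 6ja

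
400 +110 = 510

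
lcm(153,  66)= 3366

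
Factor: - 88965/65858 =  - 2^( - 1)*3^3 * 5^1*13^( - 1 )*17^(-1)*149^( - 1) * 659^1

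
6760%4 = 0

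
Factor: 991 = 991^1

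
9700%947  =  230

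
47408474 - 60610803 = - 13202329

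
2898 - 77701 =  - 74803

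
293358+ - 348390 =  - 55032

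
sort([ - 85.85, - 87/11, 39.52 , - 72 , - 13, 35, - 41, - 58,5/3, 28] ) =[ - 85.85, - 72, - 58, - 41, - 13, - 87/11, 5/3,28,35, 39.52 ]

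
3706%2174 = 1532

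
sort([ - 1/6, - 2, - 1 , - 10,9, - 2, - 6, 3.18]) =[ - 10 , - 6, -2, - 2 , - 1, - 1/6, 3.18,9] 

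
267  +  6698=6965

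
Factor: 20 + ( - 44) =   -  24 =- 2^3*3^1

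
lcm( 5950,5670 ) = 481950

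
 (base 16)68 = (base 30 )3E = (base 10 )104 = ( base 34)32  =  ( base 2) 1101000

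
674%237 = 200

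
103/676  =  103/676 = 0.15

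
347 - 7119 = -6772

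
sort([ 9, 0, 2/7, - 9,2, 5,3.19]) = [ - 9,  0,2/7  ,  2, 3.19,5,9]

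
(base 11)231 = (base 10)276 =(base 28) 9O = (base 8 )424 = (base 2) 100010100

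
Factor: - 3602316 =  - 2^2*3^1*300193^1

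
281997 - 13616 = 268381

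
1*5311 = 5311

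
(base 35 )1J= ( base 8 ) 66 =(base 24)26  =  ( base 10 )54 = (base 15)39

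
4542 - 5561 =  - 1019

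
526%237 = 52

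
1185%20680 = 1185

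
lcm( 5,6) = 30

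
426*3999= 1703574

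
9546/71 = 134 + 32/71 = 134.45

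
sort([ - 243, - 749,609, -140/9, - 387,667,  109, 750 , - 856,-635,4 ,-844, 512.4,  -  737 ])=[ - 856, - 844, - 749, - 737, - 635, - 387, -243,-140/9,4,109,512.4,609,667,750]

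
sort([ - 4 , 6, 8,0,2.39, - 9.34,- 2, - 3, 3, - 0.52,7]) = [-9.34,-4,-3,-2,-0.52,0, 2.39,3,6,7,8]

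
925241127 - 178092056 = 747149071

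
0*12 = 0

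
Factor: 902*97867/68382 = 3^(-2)*7^1*11^2 * 29^( - 1)*31^1*41^2*131^( - 1) = 44138017/34191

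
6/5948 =3/2974 = 0.00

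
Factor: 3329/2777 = 2777^(  -  1)*3329^1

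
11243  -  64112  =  - 52869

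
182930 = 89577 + 93353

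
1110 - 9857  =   - 8747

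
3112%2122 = 990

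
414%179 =56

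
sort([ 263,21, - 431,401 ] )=[  -  431, 21, 263, 401]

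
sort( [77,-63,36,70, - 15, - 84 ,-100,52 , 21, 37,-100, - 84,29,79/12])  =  [-100, - 100, - 84,-84,-63, - 15,79/12,21,29,36,  37,52,70, 77] 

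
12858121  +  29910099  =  42768220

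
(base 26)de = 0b101100000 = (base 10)352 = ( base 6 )1344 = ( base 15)187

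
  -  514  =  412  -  926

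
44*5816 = 255904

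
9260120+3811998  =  13072118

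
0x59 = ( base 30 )2T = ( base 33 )2n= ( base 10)89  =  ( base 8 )131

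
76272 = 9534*8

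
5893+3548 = 9441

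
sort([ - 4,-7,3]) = [ - 7, - 4, 3]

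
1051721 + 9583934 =10635655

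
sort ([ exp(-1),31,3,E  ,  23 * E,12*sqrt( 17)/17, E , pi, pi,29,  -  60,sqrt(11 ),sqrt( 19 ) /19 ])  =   [ - 60, sqrt( 19) /19, exp( - 1),E, E, 12*sqrt(17 ) /17, 3,pi, pi, sqrt( 11),29,31,23 *E] 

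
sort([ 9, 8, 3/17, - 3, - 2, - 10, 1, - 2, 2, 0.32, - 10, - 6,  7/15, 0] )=[-10, - 10, - 6,-3,- 2, - 2, 0, 3/17, 0.32,7/15, 1, 2,  8, 9 ] 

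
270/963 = 30/107 = 0.28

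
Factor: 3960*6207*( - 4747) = -116679930840 = -2^3 * 3^3* 5^1* 11^1*47^1*101^1*2069^1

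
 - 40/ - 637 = 40/637 = 0.06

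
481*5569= 2678689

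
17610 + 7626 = 25236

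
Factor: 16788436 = 2^2 *7^1 *23^1*131^1*199^1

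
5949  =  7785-1836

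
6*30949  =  185694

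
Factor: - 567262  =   - 2^1 * 283631^1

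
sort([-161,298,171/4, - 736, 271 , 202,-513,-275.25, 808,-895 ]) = [-895, - 736, - 513, - 275.25, - 161,171/4, 202,271, 298,808]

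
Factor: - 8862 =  - 2^1*  3^1 * 7^1*211^1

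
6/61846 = 3/30923 = 0.00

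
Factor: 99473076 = 2^2*3^3*431^1*2137^1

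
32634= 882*37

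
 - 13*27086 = -352118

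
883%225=208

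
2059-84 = 1975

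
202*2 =404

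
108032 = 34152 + 73880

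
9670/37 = 9670/37 = 261.35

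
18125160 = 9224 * 1965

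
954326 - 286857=667469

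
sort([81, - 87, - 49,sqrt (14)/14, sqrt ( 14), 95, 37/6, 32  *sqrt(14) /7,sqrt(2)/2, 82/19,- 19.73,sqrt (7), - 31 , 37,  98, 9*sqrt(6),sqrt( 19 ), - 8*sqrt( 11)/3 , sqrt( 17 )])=[ - 87 ,-49, - 31,- 19.73, - 8*sqrt(11)/3,sqrt(14)/14 , sqrt(2)/2, sqrt (7), sqrt( 14) , sqrt(17), 82/19,sqrt( 19), 37/6,  32*sqrt(14)/7,  9*sqrt( 6), 37,  81, 95,  98 ]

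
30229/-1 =-30229 + 0/1 = -30229.00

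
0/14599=0 =0.00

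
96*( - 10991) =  - 1055136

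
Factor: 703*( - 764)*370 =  - 198724040 = -2^3*5^1 * 19^1*37^2*191^1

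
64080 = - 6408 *(-10)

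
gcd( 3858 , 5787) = 1929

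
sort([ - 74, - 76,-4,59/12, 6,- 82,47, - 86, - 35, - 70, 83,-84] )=[-86,- 84, - 82, - 76, - 74, - 70, - 35, - 4, 59/12, 6, 47 , 83]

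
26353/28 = 941 + 5/28 = 941.18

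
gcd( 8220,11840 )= 20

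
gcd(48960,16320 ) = 16320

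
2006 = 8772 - 6766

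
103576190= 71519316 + 32056874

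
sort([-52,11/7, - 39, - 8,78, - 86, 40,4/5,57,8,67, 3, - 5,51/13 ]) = [ - 86,  -  52,-39 , -8,- 5,4/5,  11/7,3,  51/13 , 8 , 40,57,67, 78] 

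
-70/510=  - 1 + 44/51 = - 0.14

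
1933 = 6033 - 4100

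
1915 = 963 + 952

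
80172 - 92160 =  - 11988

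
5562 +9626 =15188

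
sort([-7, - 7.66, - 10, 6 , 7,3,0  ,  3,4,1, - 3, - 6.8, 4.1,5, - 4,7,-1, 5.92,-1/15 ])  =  [ - 10 , - 7.66, - 7,-6.8, - 4 ,-3, - 1, - 1/15 , 0,1, 3,3,4,4.1 , 5, 5.92,6, 7,7 ]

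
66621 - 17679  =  48942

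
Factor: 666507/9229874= 2^( -1)*3^1 * 29^1 * 47^1 * 163^1*4614937^ (-1) 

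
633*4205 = 2661765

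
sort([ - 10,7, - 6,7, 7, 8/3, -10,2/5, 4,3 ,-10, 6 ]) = [-10, - 10,- 10, - 6 , 2/5,8/3,3,4, 6,  7,7,7]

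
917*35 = 32095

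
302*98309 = 29689318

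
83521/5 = 83521/5 = 16704.20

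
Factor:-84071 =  - 13^1*29^1*223^1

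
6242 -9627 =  -3385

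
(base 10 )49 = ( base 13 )3a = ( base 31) 1I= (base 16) 31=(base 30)1J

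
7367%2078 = 1133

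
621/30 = 207/10=   20.70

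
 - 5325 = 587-5912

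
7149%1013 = 58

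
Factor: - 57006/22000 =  - 2^( - 3 )*3^2 * 5^( - 3 )*11^( -1 ) * 3167^1 = -28503/11000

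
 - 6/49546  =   - 3/24773 = -0.00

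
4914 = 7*702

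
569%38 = 37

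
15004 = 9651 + 5353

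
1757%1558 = 199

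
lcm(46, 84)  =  1932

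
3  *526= 1578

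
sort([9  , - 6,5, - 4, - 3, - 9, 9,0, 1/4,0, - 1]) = [ - 9, - 6, - 4  , - 3, - 1,0, 0, 1/4, 5 , 9,9 ] 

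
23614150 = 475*49714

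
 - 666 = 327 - 993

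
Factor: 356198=2^1*241^1*739^1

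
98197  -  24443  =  73754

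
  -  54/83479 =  - 54/83479 =- 0.00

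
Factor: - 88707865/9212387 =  - 5^1*19^1*277^1*3371^1* 9212387^ ( - 1) 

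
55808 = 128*436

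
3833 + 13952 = 17785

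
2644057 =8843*299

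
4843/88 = 4843/88 =55.03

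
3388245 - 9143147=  - 5754902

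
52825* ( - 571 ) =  - 30163075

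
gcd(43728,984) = 24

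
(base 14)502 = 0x3D6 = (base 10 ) 982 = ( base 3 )1100101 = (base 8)1726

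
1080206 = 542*1993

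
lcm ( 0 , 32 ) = 0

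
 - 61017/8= - 61017/8 = - 7627.12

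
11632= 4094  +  7538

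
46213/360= 46213/360=128.37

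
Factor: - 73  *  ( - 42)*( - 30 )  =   - 91980 = - 2^2*3^2*5^1*7^1*73^1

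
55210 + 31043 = 86253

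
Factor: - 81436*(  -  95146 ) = 2^3*113^1 *421^1*20359^1 = 7748309656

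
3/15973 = 3/15973  =  0.00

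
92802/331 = 92802/331= 280.37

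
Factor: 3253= 3253^1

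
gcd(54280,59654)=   2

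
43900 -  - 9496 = 53396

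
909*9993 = 9083637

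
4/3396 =1/849=0.00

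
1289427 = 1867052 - 577625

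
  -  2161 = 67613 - 69774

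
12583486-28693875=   -  16110389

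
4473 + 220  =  4693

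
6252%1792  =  876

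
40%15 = 10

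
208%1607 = 208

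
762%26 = 8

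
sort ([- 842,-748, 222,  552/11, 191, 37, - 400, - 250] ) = [-842,-748, - 400 ,-250,37,552/11, 191, 222]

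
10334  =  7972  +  2362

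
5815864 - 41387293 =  - 35571429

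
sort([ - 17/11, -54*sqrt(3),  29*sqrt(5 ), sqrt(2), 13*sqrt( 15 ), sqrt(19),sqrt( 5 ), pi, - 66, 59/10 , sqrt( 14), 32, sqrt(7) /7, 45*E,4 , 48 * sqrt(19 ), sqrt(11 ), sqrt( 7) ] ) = [ - 54*sqrt ( 3 ),  -  66,  -  17/11 , sqrt( 7) /7, sqrt( 2 ),sqrt( 5),sqrt(7),pi,sqrt(  11 ), sqrt(14),4, sqrt (19), 59/10, 32 , 13 *sqrt(15 ), 29*sqrt ( 5),  45*E, 48*sqrt( 19 )]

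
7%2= 1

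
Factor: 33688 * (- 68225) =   -  2^3*5^2*2729^1*4211^1 =-2298363800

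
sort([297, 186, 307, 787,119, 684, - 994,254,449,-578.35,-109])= [ - 994, - 578.35, - 109,119, 186,254, 297,307,449, 684,  787 ] 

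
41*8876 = 363916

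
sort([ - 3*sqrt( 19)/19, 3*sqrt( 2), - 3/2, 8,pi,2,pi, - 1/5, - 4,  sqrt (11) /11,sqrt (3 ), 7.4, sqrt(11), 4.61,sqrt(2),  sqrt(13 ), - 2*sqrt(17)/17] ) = [-4, - 3/2,  -  3*sqrt(19)/19, - 2*sqrt( 17) /17, - 1/5, sqrt (11)/11 , sqrt(2),  sqrt( 3 ), 2 , pi,pi,  sqrt( 11 )  ,  sqrt( 13), 3*sqrt(2), 4.61, 7.4, 8] 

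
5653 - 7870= - 2217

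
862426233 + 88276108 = 950702341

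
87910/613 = 87910/613 = 143.41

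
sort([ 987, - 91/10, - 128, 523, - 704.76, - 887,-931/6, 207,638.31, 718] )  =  [-887, - 704.76,-931/6, - 128,- 91/10, 207, 523, 638.31,718,987]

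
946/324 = 2+ 149/162 = 2.92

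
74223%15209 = 13387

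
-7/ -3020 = 7/3020=   0.00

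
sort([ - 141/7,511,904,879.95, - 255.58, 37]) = [ - 255.58,-141/7,37,511, 879.95,904 ] 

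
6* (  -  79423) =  - 476538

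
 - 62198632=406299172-468497804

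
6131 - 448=5683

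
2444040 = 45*54312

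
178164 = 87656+90508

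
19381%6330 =391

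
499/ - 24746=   -  1 + 24247/24746 = - 0.02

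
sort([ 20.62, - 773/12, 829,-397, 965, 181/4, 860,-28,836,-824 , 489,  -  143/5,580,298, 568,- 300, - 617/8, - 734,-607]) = [ - 824, - 734,-607,-397,-300, - 617/8, - 773/12, - 143/5,-28,20.62, 181/4, 298, 489, 568, 580,  829,  836, 860, 965 ] 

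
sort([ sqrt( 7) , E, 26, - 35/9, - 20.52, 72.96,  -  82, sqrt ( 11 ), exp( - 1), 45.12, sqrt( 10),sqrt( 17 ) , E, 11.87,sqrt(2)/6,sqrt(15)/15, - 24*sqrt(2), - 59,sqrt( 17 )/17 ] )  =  [  -  82 , - 59, - 24*sqrt( 2 ), - 20.52, - 35/9,sqrt( 2 )/6, sqrt( 17 )/17, sqrt( 15) /15 , exp( - 1) , sqrt( 7 ) , E , E,sqrt( 10 ), sqrt(11),  sqrt(17), 11.87 , 26, 45.12 , 72.96]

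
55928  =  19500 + 36428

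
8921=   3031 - - 5890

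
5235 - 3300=1935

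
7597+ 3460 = 11057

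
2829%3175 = 2829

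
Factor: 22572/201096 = 2^( - 1 )*7^( - 2 ) * 11^1 = 11/98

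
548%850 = 548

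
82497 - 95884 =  - 13387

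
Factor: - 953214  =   - 2^1 * 3^1*79^1*2011^1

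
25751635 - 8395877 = 17355758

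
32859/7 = 32859/7= 4694.14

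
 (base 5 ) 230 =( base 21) 32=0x41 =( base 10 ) 65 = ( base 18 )3B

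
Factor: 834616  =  2^3*104327^1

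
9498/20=474 + 9/10 = 474.90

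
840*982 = 824880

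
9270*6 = 55620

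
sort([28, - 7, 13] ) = [ - 7,13,  28 ] 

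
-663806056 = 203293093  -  867099149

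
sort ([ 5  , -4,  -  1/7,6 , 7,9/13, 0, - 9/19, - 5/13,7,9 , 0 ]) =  [ - 4, - 9/19, - 5/13, - 1/7,0,  0, 9/13,5,  6, 7,7,9] 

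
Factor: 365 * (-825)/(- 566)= 2^(  -  1)*3^1 * 5^3 * 11^1 * 73^1 * 283^( - 1 )   =  301125/566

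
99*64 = 6336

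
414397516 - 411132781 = 3264735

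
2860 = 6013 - 3153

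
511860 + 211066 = 722926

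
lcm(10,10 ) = 10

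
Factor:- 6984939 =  - 3^1*13^2 * 23^1*599^1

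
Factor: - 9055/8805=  - 3^( - 1)*587^( - 1)*1811^1 = -1811/1761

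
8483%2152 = 2027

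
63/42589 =63/42589 =0.00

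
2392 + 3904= 6296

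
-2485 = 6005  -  8490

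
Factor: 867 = 3^1*17^2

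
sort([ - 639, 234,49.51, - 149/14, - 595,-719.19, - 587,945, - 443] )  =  [ - 719.19, - 639, - 595  ,  -  587 , - 443,-149/14, 49.51,234,945]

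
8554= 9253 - 699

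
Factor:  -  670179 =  - 3^1*127^1*1759^1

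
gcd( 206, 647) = 1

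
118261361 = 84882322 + 33379039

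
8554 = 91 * 94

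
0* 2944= 0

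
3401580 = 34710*98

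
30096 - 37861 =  - 7765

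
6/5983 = 6/5983 = 0.00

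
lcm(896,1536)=10752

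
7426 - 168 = 7258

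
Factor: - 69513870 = - 2^1*3^1*5^1 * 29^1*79901^1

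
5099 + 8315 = 13414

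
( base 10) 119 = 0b1110111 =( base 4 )1313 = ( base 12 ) 9b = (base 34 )3h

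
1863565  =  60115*31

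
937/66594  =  937/66594 = 0.01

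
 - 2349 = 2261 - 4610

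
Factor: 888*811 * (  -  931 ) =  -2^3*3^1*7^2*19^1*37^1 * 811^1 =-670476408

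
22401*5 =112005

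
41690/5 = 8338 = 8338.00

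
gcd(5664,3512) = 8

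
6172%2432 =1308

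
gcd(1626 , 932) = 2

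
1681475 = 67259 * 25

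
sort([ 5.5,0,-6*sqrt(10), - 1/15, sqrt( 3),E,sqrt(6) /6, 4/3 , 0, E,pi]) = [-6 * sqrt( 10), - 1/15, 0, 0, sqrt (6)/6, 4/3, sqrt(3),E, E, pi  ,  5.5]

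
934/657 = 934/657 = 1.42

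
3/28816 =3/28816 =0.00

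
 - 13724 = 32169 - 45893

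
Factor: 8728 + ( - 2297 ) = 59^1 * 109^1 = 6431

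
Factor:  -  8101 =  - 8101^1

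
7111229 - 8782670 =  - 1671441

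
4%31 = 4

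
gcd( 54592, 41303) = 1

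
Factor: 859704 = 2^3*3^1* 113^1 * 317^1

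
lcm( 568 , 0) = 0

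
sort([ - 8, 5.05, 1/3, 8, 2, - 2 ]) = [ - 8, - 2,1/3,2, 5.05, 8]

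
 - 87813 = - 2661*33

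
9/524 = 9/524= 0.02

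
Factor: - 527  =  -17^1 *31^1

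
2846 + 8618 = 11464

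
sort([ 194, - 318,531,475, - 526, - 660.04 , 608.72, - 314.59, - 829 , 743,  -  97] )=[ - 829, - 660.04 , - 526, - 318, - 314.59, - 97, 194,  475,531,608.72,  743]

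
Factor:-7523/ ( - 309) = 3^( - 1) * 103^( - 1 )*7523^1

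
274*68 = 18632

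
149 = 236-87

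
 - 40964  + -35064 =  - 76028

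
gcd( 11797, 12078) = 1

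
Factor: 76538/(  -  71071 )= -14/13 = - 2^1*7^1*13^(-1)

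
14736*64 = 943104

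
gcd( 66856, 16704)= 8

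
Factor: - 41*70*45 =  - 2^1 *3^2*5^2*7^1 * 41^1 = -  129150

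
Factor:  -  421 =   -  421^1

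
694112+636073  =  1330185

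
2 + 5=7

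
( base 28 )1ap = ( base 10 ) 1089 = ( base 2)10001000001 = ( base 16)441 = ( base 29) 18g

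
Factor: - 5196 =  - 2^2*3^1*433^1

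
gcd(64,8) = 8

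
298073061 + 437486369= 735559430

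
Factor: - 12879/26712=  - 2^( - 3)*3^3*7^( - 1 ) = - 27/56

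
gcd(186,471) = 3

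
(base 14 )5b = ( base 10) 81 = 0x51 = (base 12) 69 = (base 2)1010001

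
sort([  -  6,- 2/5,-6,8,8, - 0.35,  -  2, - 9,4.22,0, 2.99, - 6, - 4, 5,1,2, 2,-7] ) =[ - 9, - 7,  -  6, - 6, - 6, - 4, - 2, - 2/5, - 0.35,0,  1, 2, 2,2.99,4.22,5,8,8 ] 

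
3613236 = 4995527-1382291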